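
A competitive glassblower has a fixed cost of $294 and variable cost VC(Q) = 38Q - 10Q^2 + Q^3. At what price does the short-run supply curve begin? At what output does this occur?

The firm shuts down when price falls below the minimum of average variable cost. AVC = VC/Q = 38 - 10Q + Q^2.
dAVC/dQ = -10 + 2Q = 0 gives Q = 5. min AVC = 38 - 10·5 + 5^2 = 13.
So the shutdown price is $13.

$13 per unit, at Q = 5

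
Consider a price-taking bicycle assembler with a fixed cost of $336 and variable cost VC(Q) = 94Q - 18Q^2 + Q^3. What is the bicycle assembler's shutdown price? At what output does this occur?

The firm shuts down when price falls below the minimum of average variable cost. AVC = VC/Q = 94 - 18Q + Q^2.
dAVC/dQ = -18 + 2Q = 0 gives Q = 9. min AVC = 94 - 18·9 + 9^2 = 13.
So the shutdown price is $13.

$13 per unit, at Q = 9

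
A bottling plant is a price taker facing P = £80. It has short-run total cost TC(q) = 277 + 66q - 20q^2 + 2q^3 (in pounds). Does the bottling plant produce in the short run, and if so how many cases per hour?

Variable cost is VC = 66q - 20q^2 + 2q^3, so AVC = VC/q = 66 - 20q + 2q^2 and MC = dTC/dq = 66 - 40q + 6q^2.
AVC hits its minimum where MC = AVC, at q = 5, giving min AVC = 66 - 20·5 + 2·5^2 = £16.
Because £80 ≥ £16, revenue can cover variable cost; the firm operates.
Set P = MC: 80 = 66 - 40q + 6q^2 → -14 - 40q + 6q^2 = 0. The roots are q = -1/3 and q = 7; the profit-maximizing output is on the rising part of MC, so q* = 7.
Check: AVC at q = 7 is £24 ≤ P, so revenue covers variable cost.
Profit = P·q − TC = 80·7 − 445 = £115.

Produce at q = 7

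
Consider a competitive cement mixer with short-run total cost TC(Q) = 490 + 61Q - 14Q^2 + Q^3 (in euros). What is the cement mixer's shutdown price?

€12 per unit

The firm shuts down when price falls below the minimum of average variable cost. AVC = VC/Q = 61 - 14Q + Q^2.
At the minimum of AVC, MC = AVC. MC = 61 - 28Q + 3Q^2; setting MC = AVC gives 2Q^2 - 14Q = 0, so Q = 7. min AVC = 12.
For P < €12 the firm produces nothing.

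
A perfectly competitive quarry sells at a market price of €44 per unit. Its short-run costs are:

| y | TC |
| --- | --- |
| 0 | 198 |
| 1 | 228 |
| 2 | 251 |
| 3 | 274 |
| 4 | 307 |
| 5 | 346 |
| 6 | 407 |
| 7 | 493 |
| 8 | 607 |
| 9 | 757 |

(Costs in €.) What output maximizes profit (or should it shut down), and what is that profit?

Profit at each row (π = 44y − TC): y=0: -198; y=1: -184; y=2: -163; y=3: -142; y=4: -131; y=5: -126; y=6: -143; y=7: -185; y=8: -255; y=9: -361.
Profit is maximized at y = 5. AVC there is 148/5 = €29.60 ≤ P, so producing beats shutting down (which would give -€198).

y = 5; profit = -€126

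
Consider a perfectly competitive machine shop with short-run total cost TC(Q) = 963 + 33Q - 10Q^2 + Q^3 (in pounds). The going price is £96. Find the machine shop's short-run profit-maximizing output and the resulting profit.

Profit = -£315 at Q = 9

AVC = 33 - 10Q + Q^2 has its minimum £8 at Q = 5; price £96 clears that bar, so the firm operates.
With MC = 33 - 20Q + 3Q^2, P = MC on the upward-sloping part at Q* = 9.
TR = 96·9 = 864. TC = 963 + 216 = 1179. Profit = 864 − 1179 = -£315.
By producing, the firm covers all variable cost plus £648 of fixed cost; shutting down would lose the full £963.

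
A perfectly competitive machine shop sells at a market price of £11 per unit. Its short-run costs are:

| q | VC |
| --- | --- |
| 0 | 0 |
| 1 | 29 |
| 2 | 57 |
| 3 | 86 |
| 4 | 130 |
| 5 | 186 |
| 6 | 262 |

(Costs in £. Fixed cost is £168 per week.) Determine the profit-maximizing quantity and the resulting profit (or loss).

Profit at each row (π = 11q − TC): q=0: -168; q=1: -186; q=2: -203; q=3: -221; q=4: -254; q=5: -299; q=6: -364.
Profit is highest at q = 0. Equivalently, the lowest AVC in the table is 57/2 ≈ £28.50 at q = 2, and P = £11 falls below it — price never covers variable cost, so the firm shuts down and loses only its fixed cost.

q = 0 (shut down); profit = -£168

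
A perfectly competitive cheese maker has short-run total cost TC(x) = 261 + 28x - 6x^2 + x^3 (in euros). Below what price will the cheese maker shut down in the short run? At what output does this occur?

€19 per unit, at x = 3

The shutdown price is the minimum of AVC. VC = 28x - 6x^2 + x^3, so AVC = 28 - 6x + x^2.
dAVC/dx = -6 + 2x = 0 gives x = 3. min AVC = 28 - 6·3 + 3^2 = 19.
So the shutdown price is €19.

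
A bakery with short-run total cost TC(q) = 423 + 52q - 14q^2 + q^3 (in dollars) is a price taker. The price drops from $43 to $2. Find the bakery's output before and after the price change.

Output falls from 9 to 0 (the firm shuts down)

MC = 52 - 28q + 3q^2; the shutdown threshold is min AVC = $3 (at q = 7).
With P = $43 above the shutdown price, P = MC gives q = 9.
At P = $2 < min AVC = $3, price no longer covers variable cost at any output, so the firm shuts down: q = 0.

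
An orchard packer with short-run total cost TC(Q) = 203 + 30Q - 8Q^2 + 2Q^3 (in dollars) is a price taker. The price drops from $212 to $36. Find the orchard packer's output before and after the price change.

Output falls from 7 to 3

AVC = 30 - 8Q + 2Q^2, minimized at Q = 2 where min AVC = $22. MC = 30 - 16Q + 6Q^2.
At P = $212 ≥ min AVC, set P = MC on the rising branch: Q = 7.
At P = $36 ≥ min AVC, set P = MC: Q = 3. The firm stays open but cuts output.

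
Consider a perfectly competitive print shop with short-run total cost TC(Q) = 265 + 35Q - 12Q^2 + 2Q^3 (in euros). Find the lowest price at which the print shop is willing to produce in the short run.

€17 per unit

Short-run supply begins at min AVC. From VC = 35Q - 12Q^2 + 2Q^3, AVC = 35 - 12Q + 2Q^2.
dAVC/dQ = -12 + 4Q = 0 gives Q = 3. min AVC = 35 - 12·3 + 2·3^2 = 17.
The firm shuts down for any P below €17.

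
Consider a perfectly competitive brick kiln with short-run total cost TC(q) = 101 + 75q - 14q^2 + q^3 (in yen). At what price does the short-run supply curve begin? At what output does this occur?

¥26 per unit, at q = 7

The shutdown price is the minimum of AVC. VC = 75q - 14q^2 + q^3, so AVC = 75 - 14q + q^2.
At the minimum of AVC, MC = AVC. MC = 75 - 28q + 3q^2; setting MC = AVC gives 2q^2 - 14q = 0, so q = 7. min AVC = 26.
For P < ¥26 the firm produces nothing.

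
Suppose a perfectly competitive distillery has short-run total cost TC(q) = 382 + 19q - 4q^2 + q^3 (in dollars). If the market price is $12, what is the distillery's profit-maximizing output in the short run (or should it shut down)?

Shut down

Strip out fixed cost: VC = 19q - 4q^2 + q^3. Then AVC = 19 - 4q + q^2 and MC = 19 - 8q + 3q^2.
The AVC parabola has its vertex at q = 4/2 = 2, where AVC = 19 - 4·2 + 2^2 = $15.
With P < min AVC ($12 < $15), every unit sold adds to the loss.
The firm minimizes its loss by shutting down and losing only its fixed cost of $382.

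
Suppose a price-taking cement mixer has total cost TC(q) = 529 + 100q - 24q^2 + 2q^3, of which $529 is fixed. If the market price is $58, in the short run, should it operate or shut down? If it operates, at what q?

Produce at q = 7

Variable cost is VC = 100q - 24q^2 + 2q^3, so AVC = VC/q = 100 - 24q + 2q^2 and MC = dTC/dq = 100 - 48q + 6q^2.
AVC hits its minimum where MC = AVC, at q = 6, giving min AVC = 100 - 24·6 + 2·6^2 = $28.
Since P = $58 ≥ min AVC = $28, price covers variable cost and the firm should produce.
P = MC gives 42 - 48q + 6q^2 = 0, with roots 1 and 7. Take the larger (rising MC): q* = 7.
Check: AVC at q = 7 is $30 ≤ P, so revenue covers variable cost.
Profit = P·q − TC = 58·7 − 739 = -$333, a loss, but smaller than the $529 fixed cost the firm would lose by shutting down.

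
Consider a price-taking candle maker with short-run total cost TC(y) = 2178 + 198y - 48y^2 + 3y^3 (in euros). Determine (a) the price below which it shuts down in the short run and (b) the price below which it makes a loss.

Shutdown price = min AVC. AVC = 198 - 48y + 3y^2, with vertex at y = 8 and minimum €6.
ATC = 2178/y + 198 - 48y + 3y^2. Setting dATC/dy = −2178/y^2 − 48 + 6y = 0 gives y = 11 (since 6·11^3 − 48·11^2 = 2178).
min ATC = 2178/11 + 198 − 48·11 + 3·11^2 = €231. That is the break-even price.
For €6 ≤ P < €231 the firm produces at a loss; below €6 it shuts down.

Shutdown price = €6; break-even price = €231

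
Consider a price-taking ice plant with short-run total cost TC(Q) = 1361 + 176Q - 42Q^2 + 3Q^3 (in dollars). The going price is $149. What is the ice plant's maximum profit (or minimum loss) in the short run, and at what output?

Profit = -$389 at Q = 9

AVC = 176 - 42Q + 3Q^2 has its minimum $29 at Q = 7; price $149 clears that bar, so the firm operates.
With MC = 176 - 84Q + 9Q^2, P = MC on the upward-sloping part at Q* = 9.
TR = 149·9 = 1341. TC = 1361 + 369 = 1730. Profit = 1341 − 1730 = -$389.
Shutting down would mean losing the fixed cost of $1361, so operating at a loss of $389 is better by $972.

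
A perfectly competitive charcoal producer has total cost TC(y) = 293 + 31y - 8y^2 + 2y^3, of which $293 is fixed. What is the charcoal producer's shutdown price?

$23 per unit

The shutdown price is the minimum of AVC. VC = 31y - 8y^2 + 2y^3, so AVC = 31 - 8y + 2y^2.
dAVC/dy = -8 + 4y = 0 gives y = 2. min AVC = 31 - 8·2 + 2·2^2 = 23.
The firm shuts down for any P below $23.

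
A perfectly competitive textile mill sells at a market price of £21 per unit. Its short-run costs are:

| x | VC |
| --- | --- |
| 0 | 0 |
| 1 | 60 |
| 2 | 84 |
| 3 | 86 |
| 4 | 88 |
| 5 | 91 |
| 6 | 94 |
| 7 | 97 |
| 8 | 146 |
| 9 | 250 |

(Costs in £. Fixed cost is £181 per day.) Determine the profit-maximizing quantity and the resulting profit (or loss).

x = 7; profit = -£131

Compute π = P·x − TC at each output: x=0: -181; x=1: -220; x=2: -223; x=3: -204; x=4: -185; x=5: -167; x=6: -149; x=7: -131; x=8: -159; x=9: -242.
Profit is maximized at x = 7. AVC there is 97/7 = £13.86 ≤ P, so producing beats shutting down (which would give -£181).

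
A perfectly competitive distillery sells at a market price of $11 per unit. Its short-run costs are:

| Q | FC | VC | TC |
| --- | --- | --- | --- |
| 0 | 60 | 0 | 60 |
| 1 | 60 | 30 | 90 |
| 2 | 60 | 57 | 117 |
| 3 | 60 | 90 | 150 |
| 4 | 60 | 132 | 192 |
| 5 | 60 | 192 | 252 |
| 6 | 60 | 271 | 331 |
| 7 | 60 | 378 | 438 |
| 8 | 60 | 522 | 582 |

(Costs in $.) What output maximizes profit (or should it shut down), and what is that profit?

Q = 0 (shut down); profit = -$60

Profit at each row (π = 11Q − TC): Q=0: -60; Q=1: -79; Q=2: -95; Q=3: -117; Q=4: -148; Q=5: -197; Q=6: -265; Q=7: -361; Q=8: -494.
Profit is highest at Q = 0. Equivalently, the lowest AVC in the table is 57/2 ≈ $28.50 at Q = 2, and P = $11 falls below it — price never covers variable cost, so the firm shuts down and loses only its fixed cost.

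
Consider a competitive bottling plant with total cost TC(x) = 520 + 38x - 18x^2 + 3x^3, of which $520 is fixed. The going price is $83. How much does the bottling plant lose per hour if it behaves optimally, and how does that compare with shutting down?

Profit = -$220 at x = 5

AVC = 38 - 18x + 3x^2; min AVC = $11 at x = 3. Since P = $83 ≥ min AVC, the firm produces.
MC = 38 - 36x + 9x^2. Setting P = MC and taking the root on the rising branch gives x* = 5.
TR = 83·5 = 415. TC = 520 + 115 = 635. Profit = 415 − 635 = -$220.
Shutting down would mean losing the fixed cost of $520, so operating at a loss of $220 is better by $300.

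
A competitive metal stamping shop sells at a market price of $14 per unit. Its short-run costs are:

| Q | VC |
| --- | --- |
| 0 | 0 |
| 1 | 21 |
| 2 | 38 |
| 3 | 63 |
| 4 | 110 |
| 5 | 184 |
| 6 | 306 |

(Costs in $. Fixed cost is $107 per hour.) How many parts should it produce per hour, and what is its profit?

Tabulate TR − TC: Q=0: -107; Q=1: -114; Q=2: -117; Q=3: -128; Q=4: -161; Q=5: -221; Q=6: -329.
Profit is highest at Q = 0. Equivalently, the lowest AVC in the table is 38/2 ≈ $19 at Q = 2, and P = $14 falls below it — price never covers variable cost, so the firm shuts down and loses only its fixed cost.

Q = 0 (shut down); profit = -$107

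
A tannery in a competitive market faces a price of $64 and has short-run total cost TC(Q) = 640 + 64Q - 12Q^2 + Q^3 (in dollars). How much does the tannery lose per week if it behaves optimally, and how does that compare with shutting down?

AVC = 64 - 12Q + Q^2; min AVC = $28 at Q = 6. Since P = $64 ≥ min AVC, the firm produces.
With MC = 64 - 24Q + 3Q^2, P = MC on the upward-sloping part at Q* = 8.
TR = 64·8 = 512. TC = 640 + 256 = 896. Profit = 512 − 896 = -$384.
Shutting down would mean losing the fixed cost of $640, so operating at a loss of $384 is better by $256.

Profit = -$384 at Q = 8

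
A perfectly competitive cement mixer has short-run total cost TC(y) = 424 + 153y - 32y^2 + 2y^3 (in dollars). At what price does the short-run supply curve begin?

$25 per unit

Short-run supply begins at min AVC. From VC = 153y - 32y^2 + 2y^3, AVC = 153 - 32y + 2y^2.
dAVC/dy = -32 + 4y = 0 gives y = 8. min AVC = 153 - 32·8 + 2·8^2 = 25.
The firm shuts down for any P below $25.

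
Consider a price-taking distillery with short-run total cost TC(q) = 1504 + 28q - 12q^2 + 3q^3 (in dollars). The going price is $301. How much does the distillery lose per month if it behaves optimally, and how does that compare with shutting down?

AVC = 28 - 12q + 3q^2; min AVC = $16 at q = 2. Since P = $301 ≥ min AVC, the firm produces.
With MC = 28 - 24q + 9q^2, P = MC on the upward-sloping part at q* = 7.
TR = 301·7 = 2107. TC = 1504 + 637 = 2141. Profit = 2107 − 2141 = -$34.
That loss of $34 beats the $1504 the firm would lose by shutting down; producing recovers $1470 of fixed cost.

Profit = -$34 at q = 7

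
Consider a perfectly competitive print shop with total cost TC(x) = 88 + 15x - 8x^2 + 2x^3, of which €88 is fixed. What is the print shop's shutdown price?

The firm shuts down when price falls below the minimum of average variable cost. AVC = VC/x = 15 - 8x + 2x^2.
At the minimum of AVC, MC = AVC. MC = 15 - 16x + 6x^2; setting MC = AVC gives 4x^2 - 8x = 0, so x = 2. min AVC = 7.
The firm shuts down for any P below €7.

€7 per unit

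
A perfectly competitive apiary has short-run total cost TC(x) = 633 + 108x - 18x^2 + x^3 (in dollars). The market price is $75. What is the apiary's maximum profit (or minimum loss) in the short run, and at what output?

Profit = -$149 at x = 11

AVC = 108 - 18x + x^2; min AVC = $27 at x = 9. Since P = $75 ≥ min AVC, the firm produces.
MC = 108 - 36x + 3x^2. Setting P = MC and taking the root on the rising branch gives x* = 11.
TR = 75·11 = 825. TC = 633 + 341 = 974. Profit = 825 − 974 = -$149.
That loss of $149 beats the $633 the firm would lose by shutting down; producing recovers $484 of fixed cost.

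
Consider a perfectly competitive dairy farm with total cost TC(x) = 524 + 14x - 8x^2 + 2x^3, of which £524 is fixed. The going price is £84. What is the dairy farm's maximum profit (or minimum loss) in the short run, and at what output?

Profit = -£224 at x = 5

AVC = 14 - 8x + 2x^2; min AVC = £6 at x = 2. Since P = £84 ≥ min AVC, the firm produces.
MC = 14 - 16x + 6x^2. Setting P = MC and taking the root on the rising branch gives x* = 5.
TR = 84·5 = 420. TC = 524 + 120 = 644. Profit = 420 − 644 = -£224.
By producing, the firm covers all variable cost plus £300 of fixed cost; shutting down would lose the full £524.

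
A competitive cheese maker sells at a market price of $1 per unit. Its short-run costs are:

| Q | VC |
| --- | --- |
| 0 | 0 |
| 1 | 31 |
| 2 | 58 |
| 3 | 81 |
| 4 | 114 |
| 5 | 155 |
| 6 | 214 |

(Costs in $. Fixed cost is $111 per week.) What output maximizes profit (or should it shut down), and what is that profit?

Q = 0 (shut down); profit = -$111

Compute π = P·Q − TC at each output: Q=0: -111; Q=1: -141; Q=2: -167; Q=3: -189; Q=4: -221; Q=5: -261; Q=6: -319.
Profit is highest at Q = 0. Equivalently, the lowest AVC in the table is 81/3 ≈ $27 at Q = 3, and P = $1 falls below it — price never covers variable cost, so the firm shuts down and loses only its fixed cost.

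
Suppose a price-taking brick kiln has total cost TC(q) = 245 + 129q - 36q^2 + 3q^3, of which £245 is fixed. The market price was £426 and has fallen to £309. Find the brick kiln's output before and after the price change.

AVC = 129 - 36q + 3q^2, minimized at q = 6 where min AVC = £21. MC = 129 - 72q + 9q^2.
At P = £426 ≥ min AVC, set P = MC on the rising branch: q = 11.
At P = £309 ≥ min AVC, set P = MC: q = 10. The firm stays open but cuts output.

Output falls from 11 to 10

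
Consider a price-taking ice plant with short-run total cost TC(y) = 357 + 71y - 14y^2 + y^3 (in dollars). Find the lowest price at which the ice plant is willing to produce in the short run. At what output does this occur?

$22 per unit, at y = 7

The firm shuts down when price falls below the minimum of average variable cost. AVC = VC/y = 71 - 14y + y^2.
At the minimum of AVC, MC = AVC. MC = 71 - 28y + 3y^2; setting MC = AVC gives 2y^2 - 14y = 0, so y = 7. min AVC = 22.
For P < $22 the firm produces nothing.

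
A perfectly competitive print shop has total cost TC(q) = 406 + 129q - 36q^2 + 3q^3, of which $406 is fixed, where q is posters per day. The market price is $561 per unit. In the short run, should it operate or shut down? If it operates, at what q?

Produce at q = 12

From TC, MC = TC'(q) = 129 - 72q + 9q^2 and AVC = VC/q = 129 - 36q + 3q^2.
The AVC parabola has its vertex at q = 36/6 = 6, where AVC = 129 - 36·6 + 3·6^2 = $21.
P = $561 exceeds min AVC = $21, so the firm stays open.
Set P = MC: 561 = 129 - 72q + 9q^2 → -432 - 72q + 9q^2 = 0. The roots are q = -4 and q = 12; the profit-maximizing output is on the rising part of MC, so q* = 12.
Check: AVC at q = 12 is $129 ≤ P, so revenue covers variable cost.
Profit = P·q − TC = 561·12 − 1954 = $4778.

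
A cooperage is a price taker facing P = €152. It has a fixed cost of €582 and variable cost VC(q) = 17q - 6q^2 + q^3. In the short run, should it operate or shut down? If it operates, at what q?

Produce at q = 9

Strip out fixed cost: VC = 17q - 6q^2 + q^3. Then AVC = 17 - 6q + q^2 and MC = 17 - 12q + 3q^2.
AVC is minimized where dAVC/dq = -6 + 2q = 0, at q = 3; min AVC = 17 - 6·3 + 3^2 = €8.
Since P = €152 ≥ min AVC = €8, price covers variable cost and the firm should produce.
P = MC gives -135 - 12q + 3q^2 = 0, with roots -5 and 9. Take the larger (rising MC): q* = 9.
Check: AVC at q = 9 is €44 ≤ P, so revenue covers variable cost.
Profit = P·q − TC = 152·9 − 978 = €390.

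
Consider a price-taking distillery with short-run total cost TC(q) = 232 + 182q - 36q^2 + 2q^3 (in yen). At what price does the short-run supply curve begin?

The firm shuts down when price falls below the minimum of average variable cost. AVC = VC/q = 182 - 36q + 2q^2.
At the minimum of AVC, MC = AVC. MC = 182 - 72q + 6q^2; setting MC = AVC gives 4q^2 - 36q = 0, so q = 9. min AVC = 20.
The firm shuts down for any P below ¥20.

¥20 per unit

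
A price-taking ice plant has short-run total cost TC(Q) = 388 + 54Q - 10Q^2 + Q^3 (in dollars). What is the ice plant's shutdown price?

The shutdown price is the minimum of AVC. VC = 54Q - 10Q^2 + Q^3, so AVC = 54 - 10Q + Q^2.
dAVC/dQ = -10 + 2Q = 0 gives Q = 5. min AVC = 54 - 10·5 + 5^2 = 29.
For P < $29 the firm produces nothing.

$29 per unit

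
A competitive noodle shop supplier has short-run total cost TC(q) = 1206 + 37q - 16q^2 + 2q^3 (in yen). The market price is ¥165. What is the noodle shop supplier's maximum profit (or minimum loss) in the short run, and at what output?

AVC = 37 - 16q + 2q^2 has its minimum ¥5 at q = 4; price ¥165 clears that bar, so the firm operates.
With MC = 37 - 32q + 6q^2, P = MC on the upward-sloping part at q* = 8.
TR = 165·8 = 1320. TC = 1206 + 296 = 1502. Profit = 1320 − 1502 = -¥182.
By producing, the firm covers all variable cost plus ¥1024 of fixed cost; shutting down would lose the full ¥1206.

Profit = -¥182 at q = 8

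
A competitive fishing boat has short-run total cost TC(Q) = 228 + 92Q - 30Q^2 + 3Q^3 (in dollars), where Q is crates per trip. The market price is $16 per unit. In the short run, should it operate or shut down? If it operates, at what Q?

Variable cost is VC = 92Q - 30Q^2 + 3Q^3, so AVC = VC/Q = 92 - 30Q + 3Q^2 and MC = dTC/dQ = 92 - 60Q + 9Q^2.
The AVC parabola has its vertex at Q = 30/6 = 5, where AVC = 92 - 30·5 + 3·5^2 = $17.
Since P = $16 < min AVC = $17, price fails to cover variable cost at any output.
Shutting down limits the loss to fixed cost, $228.

Shut down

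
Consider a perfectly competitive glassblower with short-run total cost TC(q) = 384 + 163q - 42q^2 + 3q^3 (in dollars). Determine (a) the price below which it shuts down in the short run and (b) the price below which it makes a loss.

Shutdown price = $16; break-even price = $67

Shutdown price = min AVC. AVC = 163 - 42q + 3q^2, with vertex at q = 7 and minimum $16.
ATC = 384/q + 163 - 42q + 3q^2. Setting dATC/dq = −384/q^2 − 42 + 6q = 0 gives q = 8 (since 6·8^3 − 42·8^2 = 384).
min ATC = 384/8 + 163 − 42·8 + 3·8^2 = $67. That is the break-even price.
For $16 ≤ P < $67 the firm produces at a loss; below $16 it shuts down.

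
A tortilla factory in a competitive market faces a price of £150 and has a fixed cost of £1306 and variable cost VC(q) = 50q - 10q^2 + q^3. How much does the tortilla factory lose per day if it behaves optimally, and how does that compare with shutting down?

AVC = 50 - 10q + q^2 has its minimum £25 at q = 5; price £150 clears that bar, so the firm operates.
With MC = 50 - 20q + 3q^2, P = MC on the upward-sloping part at q* = 10.
TR = 150·10 = 1500. TC = 1306 + 500 = 1806. Profit = 1500 − 1806 = -£306.
That loss of £306 beats the £1306 the firm would lose by shutting down; producing recovers £1000 of fixed cost.

Profit = -£306 at q = 10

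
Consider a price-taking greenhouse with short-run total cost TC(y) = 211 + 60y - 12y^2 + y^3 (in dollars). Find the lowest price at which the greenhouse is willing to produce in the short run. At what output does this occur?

The shutdown price is the minimum of AVC. VC = 60y - 12y^2 + y^3, so AVC = 60 - 12y + y^2.
At the minimum of AVC, MC = AVC. MC = 60 - 24y + 3y^2; setting MC = AVC gives 2y^2 - 12y = 0, so y = 6. min AVC = 24.
The firm shuts down for any P below $24.

$24 per unit, at y = 6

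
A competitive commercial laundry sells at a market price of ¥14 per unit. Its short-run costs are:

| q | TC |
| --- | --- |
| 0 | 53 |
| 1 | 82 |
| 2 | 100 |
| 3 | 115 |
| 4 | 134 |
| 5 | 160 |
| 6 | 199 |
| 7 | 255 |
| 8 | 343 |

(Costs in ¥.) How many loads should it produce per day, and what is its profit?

q = 0 (shut down); profit = -¥53

Tabulate TR − TC: q=0: -53; q=1: -68; q=2: -72; q=3: -73; q=4: -78; q=5: -90; q=6: -115; q=7: -157; q=8: -231.
Profit is highest at q = 0. Equivalently, the lowest AVC in the table is 81/4 ≈ ¥20.25 at q = 4, and P = ¥14 falls below it — price never covers variable cost, so the firm shuts down and loses only its fixed cost.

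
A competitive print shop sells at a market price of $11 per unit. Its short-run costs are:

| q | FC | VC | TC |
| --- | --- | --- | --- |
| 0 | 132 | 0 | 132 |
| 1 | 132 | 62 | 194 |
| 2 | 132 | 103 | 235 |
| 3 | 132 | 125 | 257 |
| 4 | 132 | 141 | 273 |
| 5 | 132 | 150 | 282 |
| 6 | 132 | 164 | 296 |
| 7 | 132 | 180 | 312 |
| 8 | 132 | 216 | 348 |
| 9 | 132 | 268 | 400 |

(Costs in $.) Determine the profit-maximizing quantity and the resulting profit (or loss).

Compute π = P·q − TC at each output: q=0: -132; q=1: -183; q=2: -213; q=3: -224; q=4: -229; q=5: -227; q=6: -230; q=7: -235; q=8: -260; q=9: -301.
Profit is highest at q = 0. Equivalently, the lowest AVC in the table is 180/7 ≈ $25.71 at q = 7, and P = $11 falls below it — price never covers variable cost, so the firm shuts down and loses only its fixed cost.

q = 0 (shut down); profit = -$132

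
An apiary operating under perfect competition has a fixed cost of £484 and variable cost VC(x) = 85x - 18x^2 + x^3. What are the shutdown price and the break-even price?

AVC = 85 - 18x + x^2; minimized at x = 9, giving min AVC = £4. That is the shutdown price.
ATC = 484/x + 85 - 18x + x^2. Setting dATC/dx = −484/x^2 − 18 + 2x = 0 gives x = 11 (since 2·11^3 − 18·11^2 = 484).
min ATC = 484/11 + 85 − 18·11 + 11^2 = £52. That is the break-even price.
For £4 ≤ P < £52 the firm produces at a loss; below £4 it shuts down.

Shutdown price = £4; break-even price = £52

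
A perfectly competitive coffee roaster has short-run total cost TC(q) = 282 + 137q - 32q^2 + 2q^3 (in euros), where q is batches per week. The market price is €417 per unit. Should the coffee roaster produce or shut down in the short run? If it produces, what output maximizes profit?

Strip out fixed cost: VC = 137q - 32q^2 + 2q^3. Then AVC = 137 - 32q + 2q^2 and MC = 137 - 64q + 6q^2.
AVC is minimized where dAVC/dq = -32 + 4q = 0, at q = 8; min AVC = 137 - 32·8 + 2·8^2 = €9.
Since P = €417 ≥ min AVC = €9, price covers variable cost and the firm should produce.
P = MC gives -280 - 64q + 6q^2 = 0, with roots -10/3 and 14. Take the larger (rising MC): q* = 14.
Check: AVC at q = 14 is €81 ≤ P, so revenue covers variable cost.
Profit = P·q − TC = 417·14 − 1416 = €4422.

Produce at q = 14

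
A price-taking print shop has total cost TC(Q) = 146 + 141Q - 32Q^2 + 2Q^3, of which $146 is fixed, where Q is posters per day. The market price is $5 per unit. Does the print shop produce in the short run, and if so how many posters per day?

Shut down

Variable cost is VC = 141Q - 32Q^2 + 2Q^3, so AVC = VC/Q = 141 - 32Q + 2Q^2 and MC = dTC/dQ = 141 - 64Q + 6Q^2.
AVC is minimized where dAVC/dQ = -32 + 4Q = 0, at Q = 8; min AVC = 141 - 32·8 + 2·8^2 = $13.
With P < min AVC ($5 < $13), every unit sold adds to the loss.
The firm minimizes its loss by shutting down and losing only its fixed cost of $146.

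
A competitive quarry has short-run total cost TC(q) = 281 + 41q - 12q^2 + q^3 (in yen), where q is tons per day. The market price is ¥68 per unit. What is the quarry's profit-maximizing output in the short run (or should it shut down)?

Strip out fixed cost: VC = 41q - 12q^2 + q^3. Then AVC = 41 - 12q + q^2 and MC = 41 - 24q + 3q^2.
AVC is minimized where dAVC/dq = -12 + 2q = 0, at q = 6; min AVC = 41 - 12·6 + 6^2 = ¥5.
P = ¥68 exceeds min AVC = ¥5, so the firm stays open.
Set P = MC: 68 = 41 - 24q + 3q^2 → -27 - 24q + 3q^2 = 0. The roots are q = -1 and q = 9; the profit-maximizing output is on the rising part of MC, so q* = 9.
Check: AVC at q = 9 is ¥14 ≤ P, so revenue covers variable cost.
Profit = P·q − TC = 68·9 − 407 = ¥205.

Produce at q = 9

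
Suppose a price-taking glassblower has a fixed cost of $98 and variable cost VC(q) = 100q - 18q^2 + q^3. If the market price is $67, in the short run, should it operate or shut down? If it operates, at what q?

Produce at q = 11

Strip out fixed cost: VC = 100q - 18q^2 + q^3. Then AVC = 100 - 18q + q^2 and MC = 100 - 36q + 3q^2.
AVC hits its minimum where MC = AVC, at q = 9, giving min AVC = 100 - 18·9 + 9^2 = $19.
Because $67 ≥ $19, revenue can cover variable cost; the firm operates.
Set P = MC: 67 = 100 - 36q + 3q^2 → 33 - 36q + 3q^2 = 0. The roots are q = 1 and q = 11; the profit-maximizing output is on the rising part of MC, so q* = 11.
Check: AVC at q = 11 is $23 ≤ P, so revenue covers variable cost.
Profit = P·q − TC = 67·11 − 351 = $386.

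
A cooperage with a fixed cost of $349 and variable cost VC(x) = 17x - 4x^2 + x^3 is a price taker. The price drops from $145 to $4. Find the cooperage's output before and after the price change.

MC = 17 - 8x + 3x^2; the shutdown threshold is min AVC = $13 (at x = 2).
At P = $145 ≥ min AVC, set P = MC on the rising branch: x = 8.
At P = $4 < min AVC = $13, price no longer covers variable cost at any output, so the firm shuts down: x = 0.

Output falls from 8 to 0 (the firm shuts down)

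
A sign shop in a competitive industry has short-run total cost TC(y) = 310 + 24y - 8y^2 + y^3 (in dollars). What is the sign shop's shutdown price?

The firm shuts down when price falls below the minimum of average variable cost. AVC = VC/y = 24 - 8y + y^2.
At the minimum of AVC, MC = AVC. MC = 24 - 16y + 3y^2; setting MC = AVC gives 2y^2 - 8y = 0, so y = 4. min AVC = 8.
The firm shuts down for any P below $8.

$8 per unit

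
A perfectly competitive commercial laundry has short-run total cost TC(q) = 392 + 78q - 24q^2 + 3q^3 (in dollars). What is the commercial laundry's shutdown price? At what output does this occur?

$30 per unit, at q = 4

Short-run supply begins at min AVC. From VC = 78q - 24q^2 + 3q^3, AVC = 78 - 24q + 3q^2.
dAVC/dq = -24 + 6q = 0 gives q = 4. min AVC = 78 - 24·4 + 3·4^2 = 30.
For P < $30 the firm produces nothing.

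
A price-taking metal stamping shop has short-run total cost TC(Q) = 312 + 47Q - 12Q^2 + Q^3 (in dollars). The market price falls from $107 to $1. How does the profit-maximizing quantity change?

Output falls from 10 to 0 (the firm shuts down)

MC = 47 - 24Q + 3Q^2; the shutdown threshold is min AVC = $11 (at Q = 6).
With P = $107 above the shutdown price, P = MC gives Q = 10.
At P = $1 < min AVC = $11, price no longer covers variable cost at any output, so the firm shuts down: Q = 0.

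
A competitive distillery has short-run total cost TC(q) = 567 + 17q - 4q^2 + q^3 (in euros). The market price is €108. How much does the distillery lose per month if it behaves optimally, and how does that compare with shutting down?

AVC = 17 - 4q + q^2; min AVC = €13 at q = 2. Since P = €108 ≥ min AVC, the firm produces.
MC = 17 - 8q + 3q^2. Setting P = MC and taking the root on the rising branch gives q* = 7.
TR = 108·7 = 756. TC = 567 + 266 = 833. Profit = 756 − 833 = -€77.
By producing, the firm covers all variable cost plus €490 of fixed cost; shutting down would lose the full €567.

Profit = -€77 at q = 7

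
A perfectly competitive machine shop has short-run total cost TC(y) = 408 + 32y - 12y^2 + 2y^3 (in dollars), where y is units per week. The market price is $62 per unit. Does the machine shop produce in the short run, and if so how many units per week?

Variable cost is VC = 32y - 12y^2 + 2y^3, so AVC = VC/y = 32 - 12y + 2y^2 and MC = dTC/dy = 32 - 24y + 6y^2.
AVC hits its minimum where MC = AVC, at y = 3, giving min AVC = 32 - 12·3 + 2·3^2 = $14.
Since P = $62 ≥ min AVC = $14, price covers variable cost and the firm should produce.
Solving P = MC: -30 - 24y + 6y^2 = 0 ⇒ y = -1 or 5. On the upward-sloping branch, y* = 5.
Check: AVC at y = 5 is $22 ≤ P, so revenue covers variable cost.
Profit = P·y − TC = 62·5 − 518 = -$208, a loss, but smaller than the $408 fixed cost the firm would lose by shutting down.

Produce at y = 5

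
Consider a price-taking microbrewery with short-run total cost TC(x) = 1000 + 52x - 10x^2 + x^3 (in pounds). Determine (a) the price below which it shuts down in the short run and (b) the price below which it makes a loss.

Shutdown price = £27; break-even price = £152

Shutdown price = min AVC. AVC = 52 - 10x + x^2, with vertex at x = 5 and minimum £27.
ATC = 1000/x + 52 - 10x + x^2. Setting dATC/dx = −1000/x^2 − 10 + 2x = 0 gives x = 10 (since 2·10^3 − 10·10^2 = 1000).
min ATC = 1000/10 + 52 − 10·10 + 10^2 = £152. That is the break-even price.
Between these two prices the firm operates at a loss; above £152 it earns a profit.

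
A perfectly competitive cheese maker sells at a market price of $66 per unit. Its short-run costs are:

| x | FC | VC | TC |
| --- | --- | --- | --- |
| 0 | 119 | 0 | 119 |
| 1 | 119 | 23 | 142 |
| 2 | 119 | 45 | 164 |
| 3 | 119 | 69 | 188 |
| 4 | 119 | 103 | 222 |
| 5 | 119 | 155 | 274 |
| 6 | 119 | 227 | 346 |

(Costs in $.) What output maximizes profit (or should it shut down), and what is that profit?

Profit at each row (π = 66x − TC): x=0: -119; x=1: -76; x=2: -32; x=3: 10; x=4: 42; x=5: 56; x=6: 50.
Profit is maximized at x = 5. AVC there is 155/5 = $31 ≤ P, so producing beats shutting down (which would give -$119).

x = 5; profit = $56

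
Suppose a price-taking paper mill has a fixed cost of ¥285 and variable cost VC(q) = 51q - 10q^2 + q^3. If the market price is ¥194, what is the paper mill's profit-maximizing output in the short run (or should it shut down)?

Produce at q = 11

From TC, MC = TC'(q) = 51 - 20q + 3q^2 and AVC = VC/q = 51 - 10q + q^2.
AVC hits its minimum where MC = AVC, at q = 5, giving min AVC = 51 - 10·5 + 5^2 = ¥26.
Since P = ¥194 ≥ min AVC = ¥26, price covers variable cost and the firm should produce.
Set P = MC: 194 = 51 - 20q + 3q^2 → -143 - 20q + 3q^2 = 0. The roots are q = -13/3 and q = 11; the profit-maximizing output is on the rising part of MC, so q* = 11.
Check: AVC at q = 11 is ¥62 ≤ P, so revenue covers variable cost.
Profit = P·q − TC = 194·11 − 967 = ¥1167.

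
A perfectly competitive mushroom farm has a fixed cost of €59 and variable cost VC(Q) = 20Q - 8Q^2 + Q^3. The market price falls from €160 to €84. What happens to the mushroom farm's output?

Output falls from 10 to 8

AVC = 20 - 8Q + Q^2, minimized at Q = 4 where min AVC = €4. MC = 20 - 16Q + 3Q^2.
At P = €160 ≥ min AVC, set P = MC on the rising branch: Q = 10.
At P = €84 ≥ min AVC, set P = MC: Q = 8. The firm stays open but cuts output.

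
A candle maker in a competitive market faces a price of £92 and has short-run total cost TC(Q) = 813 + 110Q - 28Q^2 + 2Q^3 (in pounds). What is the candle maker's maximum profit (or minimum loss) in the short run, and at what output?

Profit = -£165 at Q = 9

AVC = 110 - 28Q + 2Q^2; min AVC = £12 at Q = 7. Since P = £92 ≥ min AVC, the firm produces.
MC = 110 - 56Q + 6Q^2. Setting P = MC and taking the root on the rising branch gives Q* = 9.
TR = 92·9 = 828. TC = 813 + 180 = 993. Profit = 828 − 993 = -£165.
That loss of £165 beats the £813 the firm would lose by shutting down; producing recovers £648 of fixed cost.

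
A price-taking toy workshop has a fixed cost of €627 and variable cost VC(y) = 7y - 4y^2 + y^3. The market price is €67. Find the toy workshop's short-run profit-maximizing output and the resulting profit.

AVC = 7 - 4y + y^2 has its minimum €3 at y = 2; price €67 clears that bar, so the firm operates.
With MC = 7 - 8y + 3y^2, P = MC on the upward-sloping part at y* = 6.
TR = 67·6 = 402. TC = 627 + 114 = 741. Profit = 402 − 741 = -€339.
Shutting down would mean losing the fixed cost of €627, so operating at a loss of €339 is better by €288.

Profit = -€339 at y = 6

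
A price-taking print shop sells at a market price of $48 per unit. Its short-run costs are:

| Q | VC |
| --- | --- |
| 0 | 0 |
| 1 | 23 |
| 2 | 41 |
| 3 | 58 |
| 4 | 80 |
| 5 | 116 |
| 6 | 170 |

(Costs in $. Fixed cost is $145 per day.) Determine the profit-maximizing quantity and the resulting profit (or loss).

Profit at each row (π = 48Q − TC): Q=0: -145; Q=1: -120; Q=2: -90; Q=3: -59; Q=4: -33; Q=5: -21; Q=6: -27.
Profit is maximized at Q = 5. AVC there is 116/5 = $23.20 ≤ P, so producing beats shutting down (which would give -$145).

Q = 5; profit = -$21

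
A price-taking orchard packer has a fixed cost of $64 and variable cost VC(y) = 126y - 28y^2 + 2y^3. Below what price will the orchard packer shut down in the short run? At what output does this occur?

$28 per unit, at y = 7

Short-run supply begins at min AVC. From VC = 126y - 28y^2 + 2y^3, AVC = 126 - 28y + 2y^2.
dAVC/dy = -28 + 4y = 0 gives y = 7. min AVC = 126 - 28·7 + 2·7^2 = 28.
So the shutdown price is $28.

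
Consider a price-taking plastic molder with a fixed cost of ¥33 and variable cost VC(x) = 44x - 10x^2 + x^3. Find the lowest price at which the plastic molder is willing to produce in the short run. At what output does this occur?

¥19 per unit, at x = 5

The shutdown price is the minimum of AVC. VC = 44x - 10x^2 + x^3, so AVC = 44 - 10x + x^2.
dAVC/dx = -10 + 2x = 0 gives x = 5. min AVC = 44 - 10·5 + 5^2 = 19.
So the shutdown price is ¥19.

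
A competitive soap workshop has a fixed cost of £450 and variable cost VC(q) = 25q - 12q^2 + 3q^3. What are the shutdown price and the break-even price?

Shutdown price = min AVC. AVC = 25 - 12q + 3q^2, with vertex at q = 2 and minimum £13.
ATC = 450/q + 25 - 12q + 3q^2. Setting dATC/dq = −450/q^2 − 12 + 6q = 0 gives q = 5 (since 6·5^3 − 12·5^2 = 450).
min ATC = 450/5 + 25 − 12·5 + 3·5^2 = £130. That is the break-even price.
For £13 ≤ P < £130 the firm produces at a loss; below £13 it shuts down.

Shutdown price = £13; break-even price = £130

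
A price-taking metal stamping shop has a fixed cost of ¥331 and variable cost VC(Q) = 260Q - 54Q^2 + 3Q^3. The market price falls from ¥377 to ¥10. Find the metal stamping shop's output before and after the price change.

MC = 260 - 108Q + 9Q^2; the shutdown threshold is min AVC = ¥17 (at Q = 9).
With P = ¥377 above the shutdown price, P = MC gives Q = 13.
At P = ¥10 < min AVC = ¥17, price no longer covers variable cost at any output, so the firm shuts down: Q = 0.

Output falls from 13 to 0 (the firm shuts down)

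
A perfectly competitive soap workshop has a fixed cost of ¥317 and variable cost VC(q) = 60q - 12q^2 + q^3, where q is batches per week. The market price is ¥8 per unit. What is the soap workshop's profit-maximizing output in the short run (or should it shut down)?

From TC, MC = TC'(q) = 60 - 24q + 3q^2 and AVC = VC/q = 60 - 12q + q^2.
The AVC parabola has its vertex at q = 12/2 = 6, where AVC = 60 - 12·6 + 6^2 = ¥24.
Since P = ¥8 < min AVC = ¥24, price fails to cover variable cost at any output.
Shutting down limits the loss to fixed cost, ¥317.

Shut down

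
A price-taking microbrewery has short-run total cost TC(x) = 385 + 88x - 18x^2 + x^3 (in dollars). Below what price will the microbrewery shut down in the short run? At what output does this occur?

$7 per unit, at x = 9

Short-run supply begins at min AVC. From VC = 88x - 18x^2 + x^3, AVC = 88 - 18x + x^2.
dAVC/dx = -18 + 2x = 0 gives x = 9. min AVC = 88 - 18·9 + 9^2 = 7.
For P < $7 the firm produces nothing.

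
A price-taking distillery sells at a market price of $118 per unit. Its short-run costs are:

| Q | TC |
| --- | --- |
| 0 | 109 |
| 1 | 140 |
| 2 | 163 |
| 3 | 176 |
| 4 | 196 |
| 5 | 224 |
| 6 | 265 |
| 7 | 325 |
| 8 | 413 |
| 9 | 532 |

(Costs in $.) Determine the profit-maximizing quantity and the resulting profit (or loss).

Profit at each row (π = 118Q − TC): Q=0: -109; Q=1: -22; Q=2: 73; Q=3: 178; Q=4: 276; Q=5: 366; Q=6: 443; Q=7: 501; Q=8: 531; Q=9: 530.
Profit is maximized at Q = 8. AVC there is 304/8 = $38 ≤ P, so producing beats shutting down (which would give -$109).

Q = 8; profit = $531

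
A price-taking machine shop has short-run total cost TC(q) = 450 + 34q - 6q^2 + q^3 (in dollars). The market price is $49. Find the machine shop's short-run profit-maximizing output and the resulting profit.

Profit = -$350 at q = 5

AVC = 34 - 6q + q^2; min AVC = $25 at q = 3. Since P = $49 ≥ min AVC, the firm produces.
MC = 34 - 12q + 3q^2. Setting P = MC and taking the root on the rising branch gives q* = 5.
TR = 49·5 = 245. TC = 450 + 145 = 595. Profit = 245 − 595 = -$350.
That loss of $350 beats the $450 the firm would lose by shutting down; producing recovers $100 of fixed cost.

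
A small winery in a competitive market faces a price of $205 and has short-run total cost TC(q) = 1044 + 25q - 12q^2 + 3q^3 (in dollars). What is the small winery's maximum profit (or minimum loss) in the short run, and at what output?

Profit = -$180 at q = 6

AVC = 25 - 12q + 3q^2 has its minimum $13 at q = 2; price $205 clears that bar, so the firm operates.
MC = 25 - 24q + 9q^2. Setting P = MC and taking the root on the rising branch gives q* = 6.
TR = 205·6 = 1230. TC = 1044 + 366 = 1410. Profit = 1230 − 1410 = -$180.
Shutting down would mean losing the fixed cost of $1044, so operating at a loss of $180 is better by $864.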